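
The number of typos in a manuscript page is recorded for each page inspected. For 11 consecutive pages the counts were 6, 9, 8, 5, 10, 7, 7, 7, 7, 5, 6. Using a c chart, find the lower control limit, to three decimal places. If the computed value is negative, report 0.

0.000

c̄ = (6 + 9 + 8 + 5 + 10 + 7 + 7 + 7 + 7 + 5 + 6) / 11 = 77 / 11 = 7.0000
LCL = c̄ − 3√c̄ = 7.0000 − 3 × 2.6458 = -0.9373 → 0 (cannot be negative)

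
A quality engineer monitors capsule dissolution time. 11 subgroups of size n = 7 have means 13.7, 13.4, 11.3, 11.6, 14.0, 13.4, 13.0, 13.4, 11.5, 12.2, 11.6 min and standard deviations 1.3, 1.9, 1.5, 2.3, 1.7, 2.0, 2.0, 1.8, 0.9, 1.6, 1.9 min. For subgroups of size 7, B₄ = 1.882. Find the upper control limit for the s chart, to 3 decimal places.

3.234

s̄ = (1.3 + 1.9 + 1.5 + 2.3 + 1.7 + 2.0 + 2.0 + 1.8 + 0.9 + 1.6 + 1.9) / 11 = 1.7182
UCL_s = B₄·s̄ = 1.882 × 1.7182 = 3.2336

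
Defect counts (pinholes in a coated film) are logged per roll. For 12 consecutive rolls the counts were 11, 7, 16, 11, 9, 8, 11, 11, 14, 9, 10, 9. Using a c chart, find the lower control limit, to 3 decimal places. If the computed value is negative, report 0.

c̄ = (11 + 7 + 16 + 11 + 9 + 8 + 11 + 11 + 14 + 9 + 10 + 9) / 12 = 126 / 12 = 10.5000
LCL = c̄ − 3√c̄ = 10.5000 − 3 × 3.2404 = 0.7789

0.779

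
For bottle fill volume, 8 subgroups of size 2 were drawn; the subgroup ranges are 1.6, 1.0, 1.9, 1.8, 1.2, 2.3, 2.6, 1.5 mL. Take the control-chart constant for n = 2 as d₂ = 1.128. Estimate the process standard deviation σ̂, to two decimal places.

1.54

R̄ = (1.6 + 1.0 + 1.9 + 1.8 + 1.2 + 2.3 + 2.6 + 1.5) / 8 = 1.7375
σ̂ = R̄ / d₂ = 1.7375 / 1.128 = 1.5403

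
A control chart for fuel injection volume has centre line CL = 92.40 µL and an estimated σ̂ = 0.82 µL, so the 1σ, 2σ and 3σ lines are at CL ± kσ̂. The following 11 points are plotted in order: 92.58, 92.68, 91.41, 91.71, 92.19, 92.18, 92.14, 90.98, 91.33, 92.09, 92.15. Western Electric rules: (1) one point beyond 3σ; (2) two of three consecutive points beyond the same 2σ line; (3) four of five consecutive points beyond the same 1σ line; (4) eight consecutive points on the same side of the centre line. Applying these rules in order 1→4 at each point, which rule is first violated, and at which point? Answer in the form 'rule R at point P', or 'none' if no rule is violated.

rule 4 at point 10

Zone of each point (C = within 1σ̂, B = 1σ̂–2σ̂, A = 2σ̂–3σ̂, * = beyond 3σ̂; sign = side of CL): 1:+C, 2:+C, 3:-B, 4:-C, 5:-C, 6:-C, 7:-C, 8:-B, 9:-B, 10:-C, 11:-C
Rule 4 (eight consecutive points on the same side of the centre line) is satisfied at point 10.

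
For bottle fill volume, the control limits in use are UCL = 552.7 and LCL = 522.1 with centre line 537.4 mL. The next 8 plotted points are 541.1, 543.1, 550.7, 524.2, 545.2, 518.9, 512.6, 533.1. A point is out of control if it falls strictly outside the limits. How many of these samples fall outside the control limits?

2

Compare each point to [522.1, 552.7]: sample 6 = 518.9 < LCL; sample 7 = 512.6 < LCL.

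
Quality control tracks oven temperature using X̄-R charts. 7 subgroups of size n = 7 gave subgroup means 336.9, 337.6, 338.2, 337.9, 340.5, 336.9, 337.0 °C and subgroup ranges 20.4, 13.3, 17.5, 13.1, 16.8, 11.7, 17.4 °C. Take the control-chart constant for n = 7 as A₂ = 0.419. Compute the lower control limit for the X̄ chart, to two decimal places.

X̄̄ = (336.9 + 337.6 + 338.2 + 337.9 + 340.5 + 336.9 + 337.0) / 7 = 2365.0000 / 7 = 337.8571
R̄ = (20.4 + 13.3 + 17.5 + 13.1 + 16.8 + 11.7 + 17.4) / 7 = 110.2000 / 7 = 15.7429
LCL = X̄̄ − A₂·R̄ = 337.8571 − 0.419 × 15.7429 = 331.2609

331.26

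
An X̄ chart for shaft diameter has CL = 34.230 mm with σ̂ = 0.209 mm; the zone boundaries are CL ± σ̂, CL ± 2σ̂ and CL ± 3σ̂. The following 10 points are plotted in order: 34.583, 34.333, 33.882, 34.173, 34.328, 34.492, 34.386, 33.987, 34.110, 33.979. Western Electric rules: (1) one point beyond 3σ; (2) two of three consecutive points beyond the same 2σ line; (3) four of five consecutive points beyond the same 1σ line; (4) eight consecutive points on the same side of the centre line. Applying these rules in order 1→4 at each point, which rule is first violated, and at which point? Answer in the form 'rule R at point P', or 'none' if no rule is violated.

Zone of each point (C = within 1σ̂, B = 1σ̂–2σ̂, A = 2σ̂–3σ̂, * = beyond 3σ̂; sign = side of CL): 1:+B, 2:+C, 3:-B, 4:-C, 5:+C, 6:+B, 7:+C, 8:-B, 9:-C, 10:-B
No rule fires across all 10 points.

none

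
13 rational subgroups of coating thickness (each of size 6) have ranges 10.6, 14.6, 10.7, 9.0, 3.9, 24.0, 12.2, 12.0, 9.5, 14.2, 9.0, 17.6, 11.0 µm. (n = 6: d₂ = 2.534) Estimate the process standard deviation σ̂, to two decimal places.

R̄ = (10.6 + 14.6 + 10.7 + 9.0 + 3.9 + 24.0 + 12.2 + 12.0 + 9.5 + 14.2 + 9.0 + 17.6 + 11.0) / 13 = 12.1769
σ̂ = R̄ / d₂ = 12.1769 / 2.534 = 4.8054

4.81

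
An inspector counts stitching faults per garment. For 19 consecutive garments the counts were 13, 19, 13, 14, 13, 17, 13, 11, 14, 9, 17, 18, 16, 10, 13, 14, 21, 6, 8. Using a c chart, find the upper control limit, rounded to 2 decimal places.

24.71

c̄ = (13 + 19 + 13 + 14 + 13 + 17 + 13 + 11 + 14 + 9 + 17 + 18 + 16 + 10 + 13 + 14 + 21 + 6 + 8) / 19 = 259 / 19 = 13.6316
UCL = c̄ + 3√c̄ = 13.6316 + 3 × √13.6316 = 13.6316 + 3 × 3.6921 = 24.7079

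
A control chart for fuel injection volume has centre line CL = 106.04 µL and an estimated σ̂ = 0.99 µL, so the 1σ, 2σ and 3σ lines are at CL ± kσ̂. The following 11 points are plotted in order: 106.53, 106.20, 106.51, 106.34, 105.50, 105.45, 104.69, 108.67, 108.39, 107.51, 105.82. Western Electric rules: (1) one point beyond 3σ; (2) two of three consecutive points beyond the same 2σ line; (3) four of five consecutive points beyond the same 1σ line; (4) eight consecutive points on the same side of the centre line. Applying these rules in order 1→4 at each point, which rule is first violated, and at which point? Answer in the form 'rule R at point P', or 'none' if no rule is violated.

Zone of each point (C = within 1σ̂, B = 1σ̂–2σ̂, A = 2σ̂–3σ̂, * = beyond 3σ̂; sign = side of CL): 1:+C, 2:+C, 3:+C, 4:+C, 5:-C, 6:-C, 7:-B, 8:+A, 9:+A, 10:+B, 11:-C
Rule 2 (two of three consecutive points beyond the same 2σ limit) is satisfied at point 9.

rule 2 at point 9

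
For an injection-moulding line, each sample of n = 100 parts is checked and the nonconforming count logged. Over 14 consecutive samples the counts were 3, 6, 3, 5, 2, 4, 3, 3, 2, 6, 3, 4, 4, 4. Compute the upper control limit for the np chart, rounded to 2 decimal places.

p̄ = Σdᵢ / (k·n) = 52 / (14 × 100) = 0.03714
UCL = np̄ + 3·√(np̄(1−p̄)) = 3.7143 + 3 × √(3.7143×0.96286) = 3.7143 + 3 × 1.8911 = 9.3876

9.39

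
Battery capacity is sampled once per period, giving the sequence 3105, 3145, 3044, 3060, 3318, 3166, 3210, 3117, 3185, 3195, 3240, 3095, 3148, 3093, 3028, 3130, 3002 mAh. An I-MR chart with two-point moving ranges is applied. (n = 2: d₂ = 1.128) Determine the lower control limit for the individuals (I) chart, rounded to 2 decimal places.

X̄ = (3105 + 3145 + 3044 + 3060 + 3318 + 3166 + 3210 + 3117 + 3185 + 3195 + 3240 + 3095 + 3148 + 3093 + 3028 + 3130 + 3002) / 17 = 3134.1765
Moving ranges: 40, 101, 16, 258, 152, 44, 93, 68, 10, 45, 145, 53, 55, 65, 102, 128; M̄R̄ = 1375.0000 / 16 = 85.9375
LCL = X̄ − 3·M̄R̄/d₂ = 3134.1765 − 3 × 85.9375 / 1.128 = 2905.6193

2905.62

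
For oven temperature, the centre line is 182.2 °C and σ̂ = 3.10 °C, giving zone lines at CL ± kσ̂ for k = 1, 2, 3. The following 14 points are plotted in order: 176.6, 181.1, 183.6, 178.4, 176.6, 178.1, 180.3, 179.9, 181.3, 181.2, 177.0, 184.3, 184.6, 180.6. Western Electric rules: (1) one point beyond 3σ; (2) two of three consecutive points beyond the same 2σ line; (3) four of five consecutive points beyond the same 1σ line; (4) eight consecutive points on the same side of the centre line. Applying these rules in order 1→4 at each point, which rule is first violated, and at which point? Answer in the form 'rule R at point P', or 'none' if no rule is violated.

Zone of each point (C = within 1σ̂, B = 1σ̂–2σ̂, A = 2σ̂–3σ̂, * = beyond 3σ̂; sign = side of CL): 1:-B, 2:-C, 3:+C, 4:-B, 5:-B, 6:-B, 7:-C, 8:-C, 9:-C, 10:-C, 11:-B, 12:+C, 13:+C, 14:-C
Rule 4 (eight consecutive points on the same side of the centre line) is satisfied at point 11.

rule 4 at point 11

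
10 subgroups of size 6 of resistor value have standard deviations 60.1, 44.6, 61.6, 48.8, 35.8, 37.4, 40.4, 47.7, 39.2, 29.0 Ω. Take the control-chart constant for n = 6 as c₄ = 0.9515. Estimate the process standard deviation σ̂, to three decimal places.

46.726

s̄ = (60.1 + 44.6 + 61.6 + 48.8 + 35.8 + 37.4 + 40.4 + 47.7 + 39.2 + 29.0) / 10 = 44.4600
σ̂ = s̄ / c₄ = 44.4600 / 0.9515 = 46.7262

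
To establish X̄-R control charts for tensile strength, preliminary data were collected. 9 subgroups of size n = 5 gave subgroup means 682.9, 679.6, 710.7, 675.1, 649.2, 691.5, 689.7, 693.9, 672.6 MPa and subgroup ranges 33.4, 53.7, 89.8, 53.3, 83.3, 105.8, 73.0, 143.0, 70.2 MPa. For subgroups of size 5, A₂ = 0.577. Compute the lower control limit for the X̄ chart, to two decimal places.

X̄̄ = (682.9 + 679.6 + 710.7 + 675.1 + 649.2 + 691.5 + 689.7 + 693.9 + 672.6) / 9 = 6145.2000 / 9 = 682.8000
R̄ = (33.4 + 53.7 + 89.8 + 53.3 + 83.3 + 105.8 + 73.0 + 143.0 + 70.2) / 9 = 705.5000 / 9 = 78.3889
LCL = X̄̄ − A₂·R̄ = 682.8000 − 0.577 × 78.3889 = 637.5696

637.57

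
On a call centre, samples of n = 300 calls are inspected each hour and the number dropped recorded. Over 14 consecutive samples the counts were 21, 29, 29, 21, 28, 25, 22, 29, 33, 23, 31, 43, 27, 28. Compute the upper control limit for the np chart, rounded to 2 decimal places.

p̄ = Σdᵢ / (k·n) = 389 / (14 × 300) = 0.09262
UCL = np̄ + 3·√(np̄(1−p̄)) = 27.7857 + 3 × √(27.7857×0.90738) = 27.7857 + 3 × 5.0212 = 42.8492

42.85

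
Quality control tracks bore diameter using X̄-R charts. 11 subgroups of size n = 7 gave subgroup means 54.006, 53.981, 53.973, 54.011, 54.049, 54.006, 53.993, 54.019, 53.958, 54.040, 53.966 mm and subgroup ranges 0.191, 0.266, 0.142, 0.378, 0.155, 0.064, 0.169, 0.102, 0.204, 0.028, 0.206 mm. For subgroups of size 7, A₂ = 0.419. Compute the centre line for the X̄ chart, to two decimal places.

54.00

X̄̄ = (54.006 + 53.981 + 53.973 + 54.011 + 54.049 + 54.006 + 53.993 + 54.019 + 53.958 + 54.040 + 53.966) / 11 = 594.0020 / 11 = 54.0002
CL = X̄̄ = 54.0002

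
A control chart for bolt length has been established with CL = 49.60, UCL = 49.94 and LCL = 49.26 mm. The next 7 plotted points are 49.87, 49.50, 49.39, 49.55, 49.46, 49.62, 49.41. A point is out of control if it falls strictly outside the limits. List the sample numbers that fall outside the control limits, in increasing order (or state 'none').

none

All 7 points lie within [49.26, 49.94].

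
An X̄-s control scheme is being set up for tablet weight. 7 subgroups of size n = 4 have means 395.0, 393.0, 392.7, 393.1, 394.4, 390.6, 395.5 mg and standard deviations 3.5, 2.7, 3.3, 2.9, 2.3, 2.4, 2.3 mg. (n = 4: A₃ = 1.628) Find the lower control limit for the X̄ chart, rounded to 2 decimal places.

388.96

X̄̄ = (395.0 + 393.0 + 392.7 + 393.1 + 394.4 + 390.6 + 395.5) / 7 = 393.4714
s̄ = (3.5 + 2.7 + 3.3 + 2.9 + 2.3 + 2.4 + 2.3) / 7 = 2.7714
LCL = X̄̄ − A₃·s̄ = 393.4714 − 1.628 × 2.7714 = 388.9595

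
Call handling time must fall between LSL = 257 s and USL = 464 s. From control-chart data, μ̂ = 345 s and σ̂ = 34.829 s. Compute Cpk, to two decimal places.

Cpu = (USL − μ̂) / (3σ̂) = (464 − 345) / (3 × 34.829) = 1.1389; Cpl = (μ̂ − LSL) / (3σ̂) = (345 − 257) / (3 × 34.829) = 0.8422; Cpk = min(Cpu, Cpl) = 0.8422

0.84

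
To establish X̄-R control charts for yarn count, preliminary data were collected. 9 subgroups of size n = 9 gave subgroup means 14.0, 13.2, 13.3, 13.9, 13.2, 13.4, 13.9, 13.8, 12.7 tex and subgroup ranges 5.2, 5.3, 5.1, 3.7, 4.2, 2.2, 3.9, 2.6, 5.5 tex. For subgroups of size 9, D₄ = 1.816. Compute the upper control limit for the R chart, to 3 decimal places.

7.607

R̄ = (5.2 + 5.3 + 5.1 + 3.7 + 4.2 + 2.2 + 3.9 + 2.6 + 5.5) / 9 = 37.7000 / 9 = 4.1889
UCL_R = D₄·R̄ = 1.816 × 4.1889 = 7.6070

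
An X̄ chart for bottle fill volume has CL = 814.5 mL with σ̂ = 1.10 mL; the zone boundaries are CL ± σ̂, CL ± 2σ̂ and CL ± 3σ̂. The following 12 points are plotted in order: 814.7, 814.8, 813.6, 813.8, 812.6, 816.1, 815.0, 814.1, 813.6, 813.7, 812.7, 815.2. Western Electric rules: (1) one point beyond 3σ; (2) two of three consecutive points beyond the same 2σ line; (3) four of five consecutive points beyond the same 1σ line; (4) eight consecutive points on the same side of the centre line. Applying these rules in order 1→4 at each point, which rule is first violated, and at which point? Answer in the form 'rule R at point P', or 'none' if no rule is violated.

Zone of each point (C = within 1σ̂, B = 1σ̂–2σ̂, A = 2σ̂–3σ̂, * = beyond 3σ̂; sign = side of CL): 1:+C, 2:+C, 3:-C, 4:-C, 5:-B, 6:+B, 7:+C, 8:-C, 9:-C, 10:-C, 11:-B, 12:+C
No rule fires across all 12 points.

none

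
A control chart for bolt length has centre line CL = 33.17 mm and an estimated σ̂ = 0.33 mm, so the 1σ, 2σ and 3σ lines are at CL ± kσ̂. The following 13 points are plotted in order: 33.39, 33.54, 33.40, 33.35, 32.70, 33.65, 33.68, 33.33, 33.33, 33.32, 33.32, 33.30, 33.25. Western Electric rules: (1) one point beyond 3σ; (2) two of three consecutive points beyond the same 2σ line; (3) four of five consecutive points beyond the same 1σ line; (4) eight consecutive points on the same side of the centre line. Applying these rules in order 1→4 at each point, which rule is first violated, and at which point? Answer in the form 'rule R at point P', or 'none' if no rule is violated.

rule 4 at point 13

Zone of each point (C = within 1σ̂, B = 1σ̂–2σ̂, A = 2σ̂–3σ̂, * = beyond 3σ̂; sign = side of CL): 1:+C, 2:+B, 3:+C, 4:+C, 5:-B, 6:+B, 7:+B, 8:+C, 9:+C, 10:+C, 11:+C, 12:+C, 13:+C
Rule 4 (eight consecutive points on the same side of the centre line) is satisfied at point 13.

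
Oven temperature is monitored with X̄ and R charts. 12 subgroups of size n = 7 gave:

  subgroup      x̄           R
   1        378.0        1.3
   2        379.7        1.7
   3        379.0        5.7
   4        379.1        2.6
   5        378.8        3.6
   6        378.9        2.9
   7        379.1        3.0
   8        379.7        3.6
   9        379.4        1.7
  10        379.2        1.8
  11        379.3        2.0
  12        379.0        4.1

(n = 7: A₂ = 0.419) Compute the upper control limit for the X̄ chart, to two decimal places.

380.29

X̄̄ = (378.0 + 379.7 + 379.0 + 379.1 + 378.8 + 378.9 + 379.1 + 379.7 + 379.4 + 379.2 + 379.3 + 379.0) / 12 = 4549.2000 / 12 = 379.1000
R̄ = (1.3 + 1.7 + 5.7 + 2.6 + 3.6 + 2.9 + 3.0 + 3.6 + 1.7 + 1.8 + 2.0 + 4.1) / 12 = 34.0000 / 12 = 2.8333
UCL = X̄̄ + A₂·R̄ = 379.1000 + 0.419 × 2.8333 = 380.2872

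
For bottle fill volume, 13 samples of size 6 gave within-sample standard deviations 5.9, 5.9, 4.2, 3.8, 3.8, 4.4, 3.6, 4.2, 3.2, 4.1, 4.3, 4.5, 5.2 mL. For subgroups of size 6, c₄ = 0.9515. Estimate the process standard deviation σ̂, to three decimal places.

s̄ = (5.9 + 5.9 + 4.2 + 3.8 + 3.8 + 4.4 + 3.6 + 4.2 + 3.2 + 4.1 + 4.3 + 4.5 + 5.2) / 13 = 4.3923
σ̂ = s̄ / c₄ = 4.3923 / 0.9515 = 4.6162

4.616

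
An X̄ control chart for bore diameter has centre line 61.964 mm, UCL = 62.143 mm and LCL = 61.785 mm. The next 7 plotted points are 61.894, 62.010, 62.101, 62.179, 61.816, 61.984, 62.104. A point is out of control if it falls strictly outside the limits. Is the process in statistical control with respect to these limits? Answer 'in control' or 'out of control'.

out of control

Compare each point to [61.785, 62.143]: sample 4 = 62.179 > UCL.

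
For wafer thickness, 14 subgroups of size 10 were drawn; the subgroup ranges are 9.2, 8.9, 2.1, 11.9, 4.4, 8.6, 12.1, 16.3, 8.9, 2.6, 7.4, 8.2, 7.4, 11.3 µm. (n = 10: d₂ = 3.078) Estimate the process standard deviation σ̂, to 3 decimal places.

2.768

R̄ = (9.2 + 8.9 + 2.1 + 11.9 + 4.4 + 8.6 + 12.1 + 16.3 + 8.9 + 2.6 + 7.4 + 8.2 + 7.4 + 11.3) / 14 = 8.5214
σ̂ = R̄ / d₂ = 8.5214 / 3.078 = 2.7685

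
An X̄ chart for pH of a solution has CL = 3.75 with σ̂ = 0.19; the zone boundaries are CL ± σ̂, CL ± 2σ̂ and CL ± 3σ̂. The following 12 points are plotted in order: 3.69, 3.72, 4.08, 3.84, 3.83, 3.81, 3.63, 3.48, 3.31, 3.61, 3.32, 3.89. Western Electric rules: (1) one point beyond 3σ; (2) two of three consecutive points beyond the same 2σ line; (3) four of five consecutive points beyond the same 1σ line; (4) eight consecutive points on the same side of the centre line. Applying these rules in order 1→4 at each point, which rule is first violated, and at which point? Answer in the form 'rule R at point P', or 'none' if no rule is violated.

rule 2 at point 11

Zone of each point (C = within 1σ̂, B = 1σ̂–2σ̂, A = 2σ̂–3σ̂, * = beyond 3σ̂; sign = side of CL): 1:-C, 2:-C, 3:+B, 4:+C, 5:+C, 6:+C, 7:-C, 8:-B, 9:-A, 10:-C, 11:-A, 12:+C
Rule 2 (two of three consecutive points beyond the same 2σ limit) is satisfied at point 11.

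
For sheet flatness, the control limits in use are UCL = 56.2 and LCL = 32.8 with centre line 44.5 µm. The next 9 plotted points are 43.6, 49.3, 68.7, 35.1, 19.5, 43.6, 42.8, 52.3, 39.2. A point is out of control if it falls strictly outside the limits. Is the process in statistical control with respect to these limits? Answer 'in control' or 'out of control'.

Compare each point to [32.8, 56.2]: sample 3 = 68.7 > UCL; sample 5 = 19.5 < LCL.

out of control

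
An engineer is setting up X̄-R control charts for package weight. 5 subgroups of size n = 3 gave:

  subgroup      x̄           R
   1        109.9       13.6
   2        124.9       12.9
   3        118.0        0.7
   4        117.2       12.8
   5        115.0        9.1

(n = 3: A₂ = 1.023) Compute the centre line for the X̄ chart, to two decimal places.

X̄̄ = (109.9 + 124.9 + 118.0 + 117.2 + 115.0) / 5 = 585.0000 / 5 = 117.0000
CL = X̄̄ = 117.0000

117.00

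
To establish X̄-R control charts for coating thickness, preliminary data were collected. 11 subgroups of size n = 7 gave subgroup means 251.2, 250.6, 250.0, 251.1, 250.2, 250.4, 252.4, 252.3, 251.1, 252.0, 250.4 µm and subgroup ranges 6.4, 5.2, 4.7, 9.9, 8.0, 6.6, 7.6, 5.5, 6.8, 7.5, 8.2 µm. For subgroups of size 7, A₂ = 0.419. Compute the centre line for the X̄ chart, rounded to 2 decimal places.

X̄̄ = (251.2 + 250.6 + 250.0 + 251.1 + 250.2 + 250.4 + 252.4 + 252.3 + 251.1 + 252.0 + 250.4) / 11 = 2761.7000 / 11 = 251.0636
CL = X̄̄ = 251.0636

251.06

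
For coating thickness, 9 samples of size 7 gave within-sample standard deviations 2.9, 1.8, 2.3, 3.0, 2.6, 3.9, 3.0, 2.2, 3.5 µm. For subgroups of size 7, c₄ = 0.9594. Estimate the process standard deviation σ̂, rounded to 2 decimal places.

s̄ = (2.9 + 1.8 + 2.3 + 3.0 + 2.6 + 3.9 + 3.0 + 2.2 + 3.5) / 9 = 2.8000
σ̂ = s̄ / c₄ = 2.8000 / 0.9594 = 2.9185

2.92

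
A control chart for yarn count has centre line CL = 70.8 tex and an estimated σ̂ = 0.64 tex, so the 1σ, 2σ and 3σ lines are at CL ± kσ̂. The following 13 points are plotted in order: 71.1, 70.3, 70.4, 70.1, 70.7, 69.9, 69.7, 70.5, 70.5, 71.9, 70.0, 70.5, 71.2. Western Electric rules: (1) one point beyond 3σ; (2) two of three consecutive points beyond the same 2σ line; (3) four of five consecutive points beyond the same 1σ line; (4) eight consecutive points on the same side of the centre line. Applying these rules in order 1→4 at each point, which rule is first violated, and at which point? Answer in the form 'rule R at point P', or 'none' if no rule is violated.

rule 4 at point 9

Zone of each point (C = within 1σ̂, B = 1σ̂–2σ̂, A = 2σ̂–3σ̂, * = beyond 3σ̂; sign = side of CL): 1:+C, 2:-C, 3:-C, 4:-B, 5:-C, 6:-B, 7:-B, 8:-C, 9:-C, 10:+B, 11:-B, 12:-C, 13:+C
Rule 4 (eight consecutive points on the same side of the centre line) is satisfied at point 9.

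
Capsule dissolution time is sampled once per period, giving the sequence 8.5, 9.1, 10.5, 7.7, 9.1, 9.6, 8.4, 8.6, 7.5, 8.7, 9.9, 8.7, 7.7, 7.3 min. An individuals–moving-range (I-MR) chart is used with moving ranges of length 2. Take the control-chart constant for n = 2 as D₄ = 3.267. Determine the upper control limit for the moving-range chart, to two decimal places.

3.57

Moving ranges: 0.6, 1.4, 2.8, 1.4, 0.5, 1.2, 0.2, 1.1, 1.2, 1.2, 1.2, 1.0, 0.4; M̄R̄ = 14.2000 / 13 = 1.0923
UCL_MR = D₄·M̄R̄ = 3.267 × 1.0923 = 3.5686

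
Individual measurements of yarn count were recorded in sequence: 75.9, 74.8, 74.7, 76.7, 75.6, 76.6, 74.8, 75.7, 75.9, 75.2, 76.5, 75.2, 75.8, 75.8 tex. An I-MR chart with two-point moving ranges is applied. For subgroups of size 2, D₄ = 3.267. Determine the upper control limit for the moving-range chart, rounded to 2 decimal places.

3.04

Moving ranges: 1.1, 0.1, 2.0, 1.1, 1.0, 1.8, 0.9, 0.2, 0.7, 1.3, 1.3, 0.6, 0.0; M̄R̄ = 12.1000 / 13 = 0.9308
UCL_MR = D₄·M̄R̄ = 3.267 × 0.9308 = 3.0408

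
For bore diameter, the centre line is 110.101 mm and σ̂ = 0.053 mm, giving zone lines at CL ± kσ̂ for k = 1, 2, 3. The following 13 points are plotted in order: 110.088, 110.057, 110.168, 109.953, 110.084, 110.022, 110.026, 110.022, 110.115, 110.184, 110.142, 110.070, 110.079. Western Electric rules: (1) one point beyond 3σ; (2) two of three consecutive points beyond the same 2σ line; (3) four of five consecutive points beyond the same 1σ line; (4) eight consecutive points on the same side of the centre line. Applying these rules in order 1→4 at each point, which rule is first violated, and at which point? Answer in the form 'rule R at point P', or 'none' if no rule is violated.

rule 3 at point 8

Zone of each point (C = within 1σ̂, B = 1σ̂–2σ̂, A = 2σ̂–3σ̂, * = beyond 3σ̂; sign = side of CL): 1:-C, 2:-C, 3:+B, 4:-A, 5:-C, 6:-B, 7:-B, 8:-B, 9:+C, 10:+B, 11:+C, 12:-C, 13:-C
Rule 3 (four of five consecutive points beyond the same 1σ limit) is satisfied at point 8.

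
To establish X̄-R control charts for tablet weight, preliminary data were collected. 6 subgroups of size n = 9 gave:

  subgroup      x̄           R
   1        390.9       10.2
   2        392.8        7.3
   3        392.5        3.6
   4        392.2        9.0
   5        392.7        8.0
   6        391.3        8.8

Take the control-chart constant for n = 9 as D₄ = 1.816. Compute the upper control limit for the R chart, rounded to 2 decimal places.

14.20

R̄ = (10.2 + 7.3 + 3.6 + 9.0 + 8.0 + 8.8) / 6 = 46.9000 / 6 = 7.8167
UCL_R = D₄·R̄ = 1.816 × 7.8167 = 14.1951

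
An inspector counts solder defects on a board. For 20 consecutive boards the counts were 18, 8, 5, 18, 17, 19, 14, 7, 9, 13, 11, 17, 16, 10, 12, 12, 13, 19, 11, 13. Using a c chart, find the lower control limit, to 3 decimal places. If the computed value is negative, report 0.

2.242

c̄ = (18 + 8 + 5 + 18 + 17 + 19 + 14 + 7 + 9 + 13 + 11 + 17 + 16 + 10 + 12 + 12 + 13 + 19 + 11 + 13) / 20 = 262 / 20 = 13.1000
LCL = c̄ − 3√c̄ = 13.1000 − 3 × 3.6194 = 2.2418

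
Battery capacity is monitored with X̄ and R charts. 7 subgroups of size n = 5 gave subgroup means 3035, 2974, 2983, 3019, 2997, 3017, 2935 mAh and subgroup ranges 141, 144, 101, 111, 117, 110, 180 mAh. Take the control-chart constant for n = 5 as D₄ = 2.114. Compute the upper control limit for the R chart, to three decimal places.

R̄ = (141 + 144 + 101 + 111 + 117 + 110 + 180) / 7 = 904.0000 / 7 = 129.1429
UCL_R = D₄·R̄ = 2.114 × 129.1429 = 273.0080

273.008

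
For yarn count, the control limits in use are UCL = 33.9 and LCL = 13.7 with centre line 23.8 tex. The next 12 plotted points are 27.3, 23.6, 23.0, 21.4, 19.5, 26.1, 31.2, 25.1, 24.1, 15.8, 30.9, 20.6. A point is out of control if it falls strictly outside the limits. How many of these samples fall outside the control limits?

All 12 points lie within [13.7, 33.9].

0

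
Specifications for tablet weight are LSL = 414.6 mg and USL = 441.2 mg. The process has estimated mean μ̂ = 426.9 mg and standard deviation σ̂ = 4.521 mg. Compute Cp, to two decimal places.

0.98

Cp = (USL − LSL) / (6σ̂) = (441.2 − 414.6) / (6 × 4.521) = 26.6000 / 27.1260 = 0.9806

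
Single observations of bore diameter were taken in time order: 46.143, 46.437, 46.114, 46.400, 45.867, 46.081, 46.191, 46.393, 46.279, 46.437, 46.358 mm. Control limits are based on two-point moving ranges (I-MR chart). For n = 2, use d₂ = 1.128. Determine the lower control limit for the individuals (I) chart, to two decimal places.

X̄ = (46.143 + 46.437 + 46.114 + 46.400 + 45.867 + 46.081 + 46.191 + 46.393 + 46.279 + 46.437 + 46.358) / 11 = 46.2455
Moving ranges: 0.294, 0.323, 0.286, 0.533, 0.214, 0.110, 0.202, 0.114, 0.158, 0.079; M̄R̄ = 2.3130 / 10 = 0.2313
LCL = X̄ − 3·M̄R̄/d₂ = 46.2455 − 3 × 0.2313 / 1.128 = 45.6303

45.63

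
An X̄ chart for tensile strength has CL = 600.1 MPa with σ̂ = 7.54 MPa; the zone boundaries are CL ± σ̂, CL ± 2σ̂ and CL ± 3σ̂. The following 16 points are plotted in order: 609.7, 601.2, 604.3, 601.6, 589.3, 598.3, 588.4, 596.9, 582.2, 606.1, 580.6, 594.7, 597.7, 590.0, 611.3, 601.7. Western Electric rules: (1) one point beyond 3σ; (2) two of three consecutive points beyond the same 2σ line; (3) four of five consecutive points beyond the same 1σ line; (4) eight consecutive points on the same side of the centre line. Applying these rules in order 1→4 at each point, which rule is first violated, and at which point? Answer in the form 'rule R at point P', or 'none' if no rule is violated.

rule 2 at point 11

Zone of each point (C = within 1σ̂, B = 1σ̂–2σ̂, A = 2σ̂–3σ̂, * = beyond 3σ̂; sign = side of CL): 1:+B, 2:+C, 3:+C, 4:+C, 5:-B, 6:-C, 7:-B, 8:-C, 9:-A, 10:+C, 11:-A, 12:-C, 13:-C, 14:-B, 15:+B, 16:+C
Rule 2 (two of three consecutive points beyond the same 2σ limit) is satisfied at point 11.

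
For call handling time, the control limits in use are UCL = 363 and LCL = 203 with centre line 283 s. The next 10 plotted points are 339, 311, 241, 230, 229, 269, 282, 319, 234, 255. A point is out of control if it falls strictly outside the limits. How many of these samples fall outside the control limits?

All 10 points lie within [203, 363].

0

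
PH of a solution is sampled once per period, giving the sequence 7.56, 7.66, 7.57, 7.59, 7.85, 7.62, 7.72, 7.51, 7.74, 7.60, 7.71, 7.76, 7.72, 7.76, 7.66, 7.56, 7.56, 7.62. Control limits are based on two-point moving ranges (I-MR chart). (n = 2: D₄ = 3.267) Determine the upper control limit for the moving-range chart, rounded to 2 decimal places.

0.36

Moving ranges: 0.10, 0.09, 0.02, 0.26, 0.23, 0.10, 0.21, 0.23, 0.14, 0.11, 0.05, 0.04, 0.04, 0.10, 0.10, 0.00, 0.06; M̄R̄ = 1.8800 / 17 = 0.1106
UCL_MR = D₄·M̄R̄ = 3.267 × 0.1106 = 0.3613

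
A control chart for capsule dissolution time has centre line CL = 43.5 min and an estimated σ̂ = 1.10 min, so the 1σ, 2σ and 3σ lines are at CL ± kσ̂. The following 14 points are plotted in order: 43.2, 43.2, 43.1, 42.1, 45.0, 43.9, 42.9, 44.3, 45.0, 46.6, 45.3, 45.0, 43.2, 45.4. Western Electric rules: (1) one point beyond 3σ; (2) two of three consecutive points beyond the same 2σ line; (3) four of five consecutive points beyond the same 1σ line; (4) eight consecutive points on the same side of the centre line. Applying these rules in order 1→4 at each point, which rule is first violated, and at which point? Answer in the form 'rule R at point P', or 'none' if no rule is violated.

rule 3 at point 12

Zone of each point (C = within 1σ̂, B = 1σ̂–2σ̂, A = 2σ̂–3σ̂, * = beyond 3σ̂; sign = side of CL): 1:-C, 2:-C, 3:-C, 4:-B, 5:+B, 6:+C, 7:-C, 8:+C, 9:+B, 10:+A, 11:+B, 12:+B, 13:-C, 14:+B
Rule 3 (four of five consecutive points beyond the same 1σ limit) is satisfied at point 12.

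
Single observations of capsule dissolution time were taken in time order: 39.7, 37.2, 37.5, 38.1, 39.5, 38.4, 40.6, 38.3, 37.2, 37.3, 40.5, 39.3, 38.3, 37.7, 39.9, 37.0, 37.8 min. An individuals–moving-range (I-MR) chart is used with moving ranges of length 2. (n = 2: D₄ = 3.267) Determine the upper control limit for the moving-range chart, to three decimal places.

Moving ranges: 2.5, 0.3, 0.6, 1.4, 1.1, 2.2, 2.3, 1.1, 0.1, 3.2, 1.2, 1.0, 0.6, 2.2, 2.9, 0.8; M̄R̄ = 23.5000 / 16 = 1.4688
UCL_MR = D₄·M̄R̄ = 3.267 × 1.4688 = 4.7984

4.798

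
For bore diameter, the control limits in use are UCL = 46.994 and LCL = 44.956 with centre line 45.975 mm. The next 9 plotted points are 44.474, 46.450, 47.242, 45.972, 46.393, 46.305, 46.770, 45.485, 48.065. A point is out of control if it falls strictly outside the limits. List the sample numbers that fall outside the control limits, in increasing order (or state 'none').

Compare each point to [44.956, 46.994]: sample 1 = 44.474 < LCL; sample 3 = 47.242 > UCL; sample 9 = 48.065 > UCL.

1, 3, 9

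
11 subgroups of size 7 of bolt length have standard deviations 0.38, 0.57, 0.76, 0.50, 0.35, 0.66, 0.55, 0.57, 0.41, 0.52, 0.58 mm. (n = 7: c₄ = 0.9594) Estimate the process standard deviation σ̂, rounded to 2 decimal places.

s̄ = (0.38 + 0.57 + 0.76 + 0.50 + 0.35 + 0.66 + 0.55 + 0.57 + 0.41 + 0.52 + 0.58) / 11 = 0.5318
σ̂ = s̄ / c₄ = 0.5318 / 0.9594 = 0.5543

0.55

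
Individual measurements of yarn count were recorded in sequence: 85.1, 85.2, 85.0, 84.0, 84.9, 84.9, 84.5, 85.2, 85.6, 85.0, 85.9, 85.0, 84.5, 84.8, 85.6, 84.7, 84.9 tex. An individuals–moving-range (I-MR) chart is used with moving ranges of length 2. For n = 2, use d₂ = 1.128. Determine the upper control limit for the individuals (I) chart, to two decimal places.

86.45

X̄ = (85.1 + 85.2 + 85.0 + 84.0 + 84.9 + 84.9 + 84.5 + 85.2 + 85.6 + 85.0 + 85.9 + 85.0 + 84.5 + 84.8 + 85.6 + 84.7 + 84.9) / 17 = 84.9882
Moving ranges: 0.1, 0.2, 1.0, 0.9, 0.0, 0.4, 0.7, 0.4, 0.6, 0.9, 0.9, 0.5, 0.3, 0.8, 0.9, 0.2; M̄R̄ = 8.8000 / 16 = 0.5500
UCL = X̄ + 3·M̄R̄/d₂ = 84.9882 + 3 × 0.5500 / 1.128 = 86.4510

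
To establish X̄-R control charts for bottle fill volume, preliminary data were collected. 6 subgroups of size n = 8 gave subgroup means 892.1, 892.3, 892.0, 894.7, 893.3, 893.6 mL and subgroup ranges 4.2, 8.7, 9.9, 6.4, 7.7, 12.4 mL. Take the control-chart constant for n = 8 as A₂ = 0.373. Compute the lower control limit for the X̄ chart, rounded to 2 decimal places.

X̄̄ = (892.1 + 892.3 + 892.0 + 894.7 + 893.3 + 893.6) / 6 = 5358.0000 / 6 = 893.0000
R̄ = (4.2 + 8.7 + 9.9 + 6.4 + 7.7 + 12.4) / 6 = 49.3000 / 6 = 8.2167
LCL = X̄̄ − A₂·R̄ = 893.0000 − 0.373 × 8.2167 = 889.9352

889.94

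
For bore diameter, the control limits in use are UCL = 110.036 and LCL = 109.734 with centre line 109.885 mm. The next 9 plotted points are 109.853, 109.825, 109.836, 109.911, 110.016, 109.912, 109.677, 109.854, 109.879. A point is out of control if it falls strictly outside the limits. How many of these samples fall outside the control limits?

Compare each point to [109.734, 110.036]: sample 7 = 109.677 < LCL.

1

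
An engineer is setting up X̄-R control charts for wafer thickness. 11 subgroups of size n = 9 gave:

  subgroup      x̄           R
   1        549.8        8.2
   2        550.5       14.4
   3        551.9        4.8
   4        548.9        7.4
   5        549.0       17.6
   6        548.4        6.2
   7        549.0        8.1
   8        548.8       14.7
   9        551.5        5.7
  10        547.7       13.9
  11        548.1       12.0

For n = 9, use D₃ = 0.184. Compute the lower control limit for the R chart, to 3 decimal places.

R̄ = (8.2 + 14.4 + 4.8 + 7.4 + 17.6 + 6.2 + 8.1 + 14.7 + 5.7 + 13.9 + 12.0) / 11 = 113.0000 / 11 = 10.2727
LCL_R = D₃·R̄ = 0.184 × 10.2727 = 1.8902

1.890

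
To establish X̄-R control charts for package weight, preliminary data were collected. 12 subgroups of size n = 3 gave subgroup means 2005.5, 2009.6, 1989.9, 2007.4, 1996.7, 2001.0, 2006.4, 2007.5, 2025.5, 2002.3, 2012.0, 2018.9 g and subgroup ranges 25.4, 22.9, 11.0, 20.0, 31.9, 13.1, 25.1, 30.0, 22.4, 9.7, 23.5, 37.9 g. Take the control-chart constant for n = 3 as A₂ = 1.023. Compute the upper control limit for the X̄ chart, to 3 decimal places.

X̄̄ = (2005.5 + 2009.6 + 1989.9 + 2007.4 + 1996.7 + 2001.0 + 2006.4 + 2007.5 + 2025.5 + 2002.3 + 2012.0 + 2018.9) / 12 = 24082.7000 / 12 = 2006.8917
R̄ = (25.4 + 22.9 + 11.0 + 20.0 + 31.9 + 13.1 + 25.1 + 30.0 + 22.4 + 9.7 + 23.5 + 37.9) / 12 = 272.9000 / 12 = 22.7417
UCL = X̄̄ + A₂·R̄ = 2006.8917 + 1.023 × 22.7417 = 2030.1564

2030.156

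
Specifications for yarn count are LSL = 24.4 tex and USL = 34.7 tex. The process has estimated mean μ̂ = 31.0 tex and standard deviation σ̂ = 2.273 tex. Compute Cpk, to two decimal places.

0.54

Cpu = (USL − μ̂) / (3σ̂) = (34.7 − 31.0) / (3 × 2.273) = 0.5426; Cpl = (μ̂ − LSL) / (3σ̂) = (31.0 − 24.4) / (3 × 2.273) = 0.9679; Cpk = min(Cpu, Cpl) = 0.5426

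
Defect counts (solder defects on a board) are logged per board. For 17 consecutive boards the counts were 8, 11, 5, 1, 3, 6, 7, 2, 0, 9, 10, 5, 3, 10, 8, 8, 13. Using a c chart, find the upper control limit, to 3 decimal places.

c̄ = (8 + 11 + 5 + 1 + 3 + 6 + 7 + 2 + 0 + 9 + 10 + 5 + 3 + 10 + 8 + 8 + 13) / 17 = 109 / 17 = 6.4118
UCL = c̄ + 3√c̄ = 6.4118 + 3 × √6.4118 = 6.4118 + 3 × 2.5321 = 14.0082

14.008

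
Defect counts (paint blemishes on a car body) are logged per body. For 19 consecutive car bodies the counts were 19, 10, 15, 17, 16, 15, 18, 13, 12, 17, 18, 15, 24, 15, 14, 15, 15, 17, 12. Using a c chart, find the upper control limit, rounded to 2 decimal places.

c̄ = (19 + 10 + 15 + 17 + 16 + 15 + 18 + 13 + 12 + 17 + 18 + 15 + 24 + 15 + 14 + 15 + 15 + 17 + 12) / 19 = 297 / 19 = 15.6316
UCL = c̄ + 3√c̄ = 15.6316 + 3 × √15.6316 = 15.6316 + 3 × 3.9537 = 27.4926

27.49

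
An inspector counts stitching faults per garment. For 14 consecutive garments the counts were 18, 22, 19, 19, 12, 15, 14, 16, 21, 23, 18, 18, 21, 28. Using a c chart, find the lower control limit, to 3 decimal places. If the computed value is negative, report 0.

5.830

c̄ = (18 + 22 + 19 + 19 + 12 + 15 + 14 + 16 + 21 + 23 + 18 + 18 + 21 + 28) / 14 = 264 / 14 = 18.8571
LCL = c̄ − 3√c̄ = 18.8571 − 3 × 4.3425 = 5.8297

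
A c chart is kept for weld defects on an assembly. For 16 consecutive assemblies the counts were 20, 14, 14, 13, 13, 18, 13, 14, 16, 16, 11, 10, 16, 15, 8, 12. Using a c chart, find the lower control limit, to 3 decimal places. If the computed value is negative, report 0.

c̄ = (20 + 14 + 14 + 13 + 13 + 18 + 13 + 14 + 16 + 16 + 11 + 10 + 16 + 15 + 8 + 12) / 16 = 223 / 16 = 13.9375
LCL = c̄ − 3√c̄ = 13.9375 − 3 × 3.7333 = 2.7376

2.738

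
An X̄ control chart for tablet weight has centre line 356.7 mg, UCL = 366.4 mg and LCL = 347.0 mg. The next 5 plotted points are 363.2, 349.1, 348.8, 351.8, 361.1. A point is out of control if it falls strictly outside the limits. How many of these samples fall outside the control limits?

0

All 5 points lie within [347.0, 366.4].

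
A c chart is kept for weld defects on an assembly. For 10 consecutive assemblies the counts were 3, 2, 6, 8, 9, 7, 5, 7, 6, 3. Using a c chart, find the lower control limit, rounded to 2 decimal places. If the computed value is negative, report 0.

0.00

c̄ = (3 + 2 + 6 + 8 + 9 + 7 + 5 + 7 + 6 + 3) / 10 = 56 / 10 = 5.6000
LCL = c̄ − 3√c̄ = 5.6000 − 3 × 2.3664 = -1.4993 → 0 (cannot be negative)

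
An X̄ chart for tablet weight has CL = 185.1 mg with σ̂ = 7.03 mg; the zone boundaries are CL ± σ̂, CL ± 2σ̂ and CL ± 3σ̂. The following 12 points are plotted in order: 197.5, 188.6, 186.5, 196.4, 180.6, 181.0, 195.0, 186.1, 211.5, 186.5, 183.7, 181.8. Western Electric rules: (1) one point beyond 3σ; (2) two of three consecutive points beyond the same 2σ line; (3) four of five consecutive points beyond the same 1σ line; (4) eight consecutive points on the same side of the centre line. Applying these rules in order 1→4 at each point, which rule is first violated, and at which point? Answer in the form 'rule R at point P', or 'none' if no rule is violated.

rule 1 at point 9

Zone of each point (C = within 1σ̂, B = 1σ̂–2σ̂, A = 2σ̂–3σ̂, * = beyond 3σ̂; sign = side of CL): 1:+B, 2:+C, 3:+C, 4:+B, 5:-C, 6:-C, 7:+B, 8:+C, 9:+*, 10:+C, 11:-C, 12:-C
Rule 1 (one point beyond the 3σ limits) is satisfied at point 9.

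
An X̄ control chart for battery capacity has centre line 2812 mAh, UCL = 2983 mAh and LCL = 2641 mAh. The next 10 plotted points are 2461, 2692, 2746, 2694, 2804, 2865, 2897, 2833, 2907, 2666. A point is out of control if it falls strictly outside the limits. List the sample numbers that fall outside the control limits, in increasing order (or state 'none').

1

Compare each point to [2641, 2983]: sample 1 = 2461 < LCL.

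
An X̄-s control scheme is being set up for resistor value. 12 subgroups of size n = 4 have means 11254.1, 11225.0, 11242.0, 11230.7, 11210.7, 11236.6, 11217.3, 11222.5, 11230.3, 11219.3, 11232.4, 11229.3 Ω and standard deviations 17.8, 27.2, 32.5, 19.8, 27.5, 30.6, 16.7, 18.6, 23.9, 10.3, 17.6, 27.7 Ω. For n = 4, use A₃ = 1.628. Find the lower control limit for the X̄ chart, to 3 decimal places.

X̄̄ = (11254.1 + 11225.0 + 11242.0 + 11230.7 + 11210.7 + 11236.6 + 11217.3 + 11222.5 + 11230.3 + 11219.3 + 11232.4 + 11229.3) / 12 = 11229.1833
s̄ = (17.8 + 27.2 + 32.5 + 19.8 + 27.5 + 30.6 + 16.7 + 18.6 + 23.9 + 10.3 + 17.6 + 27.7) / 12 = 22.5167
LCL = X̄̄ − A₃·s̄ = 11229.1833 − 1.628 × 22.5167 = 11192.5262

11192.526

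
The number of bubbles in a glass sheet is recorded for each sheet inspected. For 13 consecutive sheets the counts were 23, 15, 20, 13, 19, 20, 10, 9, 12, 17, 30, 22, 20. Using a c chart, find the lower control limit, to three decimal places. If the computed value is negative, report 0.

5.074

c̄ = (23 + 15 + 20 + 13 + 19 + 20 + 10 + 9 + 12 + 17 + 30 + 22 + 20) / 13 = 230 / 13 = 17.6923
LCL = c̄ − 3√c̄ = 17.6923 − 3 × 4.2062 = 5.0736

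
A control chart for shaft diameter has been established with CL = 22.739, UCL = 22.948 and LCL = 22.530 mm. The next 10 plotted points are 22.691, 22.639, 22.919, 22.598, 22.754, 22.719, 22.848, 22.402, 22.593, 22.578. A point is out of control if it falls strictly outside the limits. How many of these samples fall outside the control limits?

Compare each point to [22.530, 22.948]: sample 8 = 22.402 < LCL.

1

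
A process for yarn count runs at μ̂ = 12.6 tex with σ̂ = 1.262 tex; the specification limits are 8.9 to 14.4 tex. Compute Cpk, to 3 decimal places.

Cpu = (USL − μ̂) / (3σ̂) = (14.4 − 12.6) / (3 × 1.262) = 0.4754; Cpl = (μ̂ − LSL) / (3σ̂) = (12.6 − 8.9) / (3 × 1.262) = 0.9773; Cpk = min(Cpu, Cpl) = 0.4754

0.475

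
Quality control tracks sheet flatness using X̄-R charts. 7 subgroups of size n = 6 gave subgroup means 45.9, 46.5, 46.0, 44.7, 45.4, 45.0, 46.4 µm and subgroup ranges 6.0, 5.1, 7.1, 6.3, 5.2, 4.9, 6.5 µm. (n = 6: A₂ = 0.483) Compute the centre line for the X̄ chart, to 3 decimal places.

X̄̄ = (45.9 + 46.5 + 46.0 + 44.7 + 45.4 + 45.0 + 46.4) / 7 = 319.9000 / 7 = 45.7000
CL = X̄̄ = 45.7000

45.700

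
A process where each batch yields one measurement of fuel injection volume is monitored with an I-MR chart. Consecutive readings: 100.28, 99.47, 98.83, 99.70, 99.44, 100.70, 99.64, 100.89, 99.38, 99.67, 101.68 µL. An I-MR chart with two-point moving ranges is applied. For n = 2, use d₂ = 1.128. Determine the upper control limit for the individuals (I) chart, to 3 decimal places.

102.620

X̄ = (100.28 + 99.47 + 98.83 + 99.70 + 99.44 + 100.70 + 99.64 + 100.89 + 99.38 + 99.67 + 101.68) / 11 = 99.9709
Moving ranges: 0.81, 0.64, 0.87, 0.26, 1.26, 1.06, 1.25, 1.51, 0.29, 2.01; M̄R̄ = 9.9600 / 10 = 0.9960
UCL = X̄ + 3·M̄R̄/d₂ = 99.9709 + 3 × 0.9960 / 1.128 = 102.6198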